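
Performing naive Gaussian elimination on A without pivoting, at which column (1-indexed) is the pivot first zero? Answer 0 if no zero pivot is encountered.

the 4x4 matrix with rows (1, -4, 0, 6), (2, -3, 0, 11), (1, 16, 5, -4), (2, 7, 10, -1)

Naive forward elimination:
R2 <- R2 - (2)*R1:  [  0   5   0  -1 ]
R3 <- R3 - (1)*R1:  [   0   20    5  -10 ]
R4 <- R4 - (2)*R1:  [   0   15   10  -13 ]
R3 <- R3 - (4)*R2:  [  0   0   5  -6 ]
R4 <- R4 - (3)*R2:  [   0    0   10  -10 ]
R4 <- R4 - (2)*R3:  [ 0  0  0  2 ]
All pivots nonzero; naive elimination completes without hitting a zero pivot.

first zero-pivot column = 0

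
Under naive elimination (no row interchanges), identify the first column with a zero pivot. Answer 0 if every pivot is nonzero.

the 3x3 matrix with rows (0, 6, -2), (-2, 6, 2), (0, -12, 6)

first zero-pivot column = 1

Naive forward elimination:
Pivot entry (1,1) is zero but row 2 has -2 in column 1 -> naive elimination stops; a row interchange (e.g. R1 <-> R2) would be required here.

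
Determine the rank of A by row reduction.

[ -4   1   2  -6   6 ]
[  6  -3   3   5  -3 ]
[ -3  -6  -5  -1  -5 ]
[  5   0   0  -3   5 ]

Row reduction:
R2 <- R2 - (-3/2)*R1:  [    0  -3/2     6    -4     6 ]
R3 <- R3 - (3/4)*R1:  [     0  -27/4  -13/2    7/2  -19/2 ]
R4 <- R4 - (-5/4)*R1:  [     0    5/4    5/2  -21/2   25/2 ]
R3 <- R3 - (9/2)*R2:  [     0      0  -67/2   43/2  -73/2 ]
R4 <- R4 - (-5/6)*R2:  [     0      0   15/2  -83/6   35/2 ]
R4 <- R4 - (-15/67)*R3:  [         0          0          0  -1813/201     625/67 ]
Row echelon form:
[ -4     1      2         -6       6 ]
[  0  -3/2      6         -4       6 ]
[  0     0  -67/2       43/2   -73/2 ]
[  0     0      0  -1813/201  625/67 ]
Nonzero rows / pivot columns: 4

rank(A) = 4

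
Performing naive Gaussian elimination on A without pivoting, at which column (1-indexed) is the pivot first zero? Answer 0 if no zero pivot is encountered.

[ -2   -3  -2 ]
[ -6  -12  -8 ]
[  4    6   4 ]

first zero-pivot column = 3

Naive forward elimination:
R2 <- R2 - (3)*R1:  [  0  -3  -2 ]
R3 <- R3 - (-2)*R1:  [ 0  0  0 ]
Matrix at this point:
[ -2  -3  -2 ]
[  0  -3  -2 ]
[  0   0   0 ]
Pivot entry (3,3) in the last row is zero and there are no rows below to swap with -> zero pivot in column 3 (A is singular).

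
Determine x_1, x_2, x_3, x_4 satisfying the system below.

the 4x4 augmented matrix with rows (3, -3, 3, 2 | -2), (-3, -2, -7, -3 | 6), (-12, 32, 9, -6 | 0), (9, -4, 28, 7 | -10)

(2, 0, 0, -4)

Forward elimination on [A|b]:
R2 <- R2 - (-1)*R1:  [  0  -5  -4  -1   4 ]
R3 <- R3 - (-4)*R1:  [  0  20  21   2  -8 ]
R4 <- R4 - (3)*R1:  [  0   5  19   1  -4 ]
R3 <- R3 - (-4)*R2:  [  0   0   5  -2   8 ]
R4 <- R4 - (-1)*R2:  [  0   0  15   0   0 ]
R4 <- R4 - (3)*R3:  [   0    0    0    6  -24 ]
Row echelon form:
[ 3  -3   3   2  |   -2 ]
[ 0  -5  -4  -1  |    4 ]
[ 0   0   5  -2  |    8 ]
[ 0   0   0   6  |  -24 ]
Back-substitution:
x_4 = (-24) / 6 = -4
x_3 = (8 - (-2)*(-4)) / 5 = 0
x_2 = (4 - (-4)*(0) - (-1)*(-4)) / -5 = 0
x_1 = (-2 - (-3)*(0) - (3)*(0) - (2)*(-4)) / 3 = 2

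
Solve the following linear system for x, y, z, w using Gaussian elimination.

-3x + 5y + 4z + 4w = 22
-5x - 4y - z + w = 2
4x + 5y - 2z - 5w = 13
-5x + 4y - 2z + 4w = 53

Forward elimination on [A|b]:
R2 <- R2 - (5/3)*R1:  [      0   -37/3   -23/3   -17/3  -104/3 ]
R3 <- R3 - (-4/3)*R1:  [     0   35/3   10/3    1/3  127/3 ]
R4 <- R4 - (5/3)*R1:  [     0  -13/3  -26/3   -8/3   49/3 ]
R3 <- R3 - (-35/37)*R2:  [       0        0  -145/37  -186/37   353/37 ]
R4 <- R4 - (13/37)*R2:  [       0        0  -221/37   -25/37  1055/37 ]
R4 <- R4 - (221/145)*R3:  [        0         0         0  1013/145  2026/145 ]
Row echelon form:
[ -3      5        4         4  |        22 ]
[  0  -37/3    -23/3     -17/3  |    -104/3 ]
[  0      0  -145/37   -186/37  |    353/37 ]
[  0      0        0  1013/145  |  2026/145 ]
Back-substitution:
w = (2026/145) / (1013/145) = 2
z = (353/37 - (-186/37)*(2)) / (-145/37) = -5
y = (-104/3 - (-23/3)*(-5) - (-17/3)*(2)) / (-37/3) = 5
x = (22 - (5)*(5) - (4)*(-5) - (4)*(2)) / -3 = -3

(-3, 5, -5, 2)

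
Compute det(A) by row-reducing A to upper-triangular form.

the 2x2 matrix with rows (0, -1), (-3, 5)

Forward elimination:
R1 <-> R2   (pivot in column 1 was zero)
[ -3   5 ]
[  0  -1 ]
Upper-triangular form:
[ -3   5 ]
[  0  -1 ]
det(A) = (-1)^1 * (-3) * (-1) = -3  (1 row swap -> sign -1)

det(A) = -3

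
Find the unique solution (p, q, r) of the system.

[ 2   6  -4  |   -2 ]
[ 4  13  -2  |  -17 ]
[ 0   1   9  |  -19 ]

(-2, -1, -2)

Forward elimination on [A|b]:
R2 <- R2 - (2)*R1:  [   0    1    6  -13 ]
R3 <- R3 - (1)*R2:  [  0   0   3  -6 ]
Row echelon form:
[ 2  6  -4  |   -2 ]
[ 0  1   6  |  -13 ]
[ 0  0   3  |   -6 ]
Back-substitution:
r = (-6) / 3 = -2
q = (-13 - (6)*(-2)) / 1 = -1
p = (-2 - (6)*(-1) - (-4)*(-2)) / 2 = -2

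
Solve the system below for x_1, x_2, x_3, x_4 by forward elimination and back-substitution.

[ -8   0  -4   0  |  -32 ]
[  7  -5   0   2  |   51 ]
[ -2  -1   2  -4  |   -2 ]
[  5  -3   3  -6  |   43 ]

Forward elimination on [A|b]:
R2 <- R2 - (-7/8)*R1:  [    0    -5  -7/2     2    23 ]
R3 <- R3 - (1/4)*R1:  [  0  -1   3  -4   6 ]
R4 <- R4 - (-5/8)*R1:  [   0   -3  1/2   -6   23 ]
R3 <- R3 - (1/5)*R2:  [     0      0  37/10  -22/5    7/5 ]
R4 <- R4 - (3/5)*R2:  [     0      0   13/5  -36/5   46/5 ]
R4 <- R4 - (26/37)*R3:  [       0        0        0  -152/37   304/37 ]
Row echelon form:
[ -8   0     -4        0  |     -32 ]
[  0  -5   -7/2        2  |      23 ]
[  0   0  37/10    -22/5  |     7/5 ]
[  0   0      0  -152/37  |  304/37 ]
Back-substitution:
x_4 = (304/37) / (-152/37) = -2
x_3 = (7/5 - (-22/5)*(-2)) / (37/10) = -2
x_2 = (23 - (-7/2)*(-2) - (2)*(-2)) / -5 = -4
x_1 = (-32 - (-4)*(-2)) / -8 = 5

(5, -4, -2, -2)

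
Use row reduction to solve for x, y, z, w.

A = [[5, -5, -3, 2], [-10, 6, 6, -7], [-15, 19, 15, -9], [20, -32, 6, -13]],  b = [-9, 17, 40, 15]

Forward elimination on [A|b]:
R2 <- R2 - (-2)*R1:  [  0  -4   0  -3  -1 ]
R3 <- R3 - (-3)*R1:  [  0   4   6  -3  13 ]
R4 <- R4 - (4)*R1:  [   0  -12   18  -21   51 ]
R3 <- R3 - (-1)*R2:  [  0   0   6  -6  12 ]
R4 <- R4 - (3)*R2:  [   0    0   18  -12   54 ]
R4 <- R4 - (3)*R3:  [  0   0   0   6  18 ]
Row echelon form:
[ 5  -5  -3   2  |  -9 ]
[ 0  -4   0  -3  |  -1 ]
[ 0   0   6  -6  |  12 ]
[ 0   0   0   6  |  18 ]
Back-substitution:
w = (18) / 6 = 3
z = (12 - (-6)*(3)) / 6 = 5
y = (-1 - (-3)*(3)) / -4 = -2
x = (-9 - (-5)*(-2) - (-3)*(5) - (2)*(3)) / 5 = -2

(-2, -2, 5, 3)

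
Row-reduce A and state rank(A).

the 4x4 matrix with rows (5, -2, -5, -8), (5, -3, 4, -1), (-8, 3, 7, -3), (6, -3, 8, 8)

rank(A) = 4

Row reduction:
R2 <- R2 - (1)*R1:  [  0  -1   9   7 ]
R3 <- R3 - (-8/5)*R1:  [     0   -1/5     -1  -79/5 ]
R4 <- R4 - (6/5)*R1:  [    0  -3/5    14  88/5 ]
R3 <- R3 - (1/5)*R2:  [     0      0  -14/5  -86/5 ]
R4 <- R4 - (3/5)*R2:  [    0     0  43/5  67/5 ]
R4 <- R4 - (-43/14)*R3:  [      0       0       0  -276/7 ]
Row echelon form:
[ 5  -2     -5      -8 ]
[ 0  -1      9       7 ]
[ 0   0  -14/5   -86/5 ]
[ 0   0      0  -276/7 ]
Nonzero rows / pivot columns: 4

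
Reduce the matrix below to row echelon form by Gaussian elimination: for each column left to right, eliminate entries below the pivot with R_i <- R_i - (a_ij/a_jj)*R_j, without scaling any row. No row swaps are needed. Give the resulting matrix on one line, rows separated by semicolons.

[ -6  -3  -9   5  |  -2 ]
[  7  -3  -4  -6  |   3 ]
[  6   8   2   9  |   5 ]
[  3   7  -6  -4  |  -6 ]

REF = [-6 -3 -9 5 -2; 0 -13/2 -29/2 -1/6 2/3; 0 0 -236/13 541/39 137/39; 0 0 0 -3370/177 -1919/177]

Forward elimination:
R2 <- R2 - (-7/6)*R1:  [     0  -13/2  -29/2   -1/6    2/3 ]
R3 <- R3 - (-1)*R1:  [  0   5  -7  14   3 ]
R4 <- R4 - (-1/2)*R1:  [     0   11/2  -21/2   -3/2     -7 ]
R3 <- R3 - (-10/13)*R2:  [       0        0  -236/13   541/39   137/39 ]
R4 <- R4 - (-11/13)*R2:  [       0        0  -296/13   -64/39  -251/39 ]
R4 <- R4 - (74/59)*R3:  [         0          0          0  -3370/177  -1919/177 ]
Row echelon form:
[ -6     -3       -9          5  |         -2 ]
[  0  -13/2    -29/2       -1/6  |        2/3 ]
[  0      0  -236/13     541/39  |     137/39 ]
[  0      0        0  -3370/177  |  -1919/177 ]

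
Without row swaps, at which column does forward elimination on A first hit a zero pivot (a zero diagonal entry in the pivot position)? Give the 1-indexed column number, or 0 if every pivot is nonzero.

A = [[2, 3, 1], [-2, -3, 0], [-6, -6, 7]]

Naive forward elimination:
R2 <- R2 - (-1)*R1:  [ 0  0  1 ]
R3 <- R3 - (-3)*R1:  [  0   3  10 ]
Matrix at this point:
[ 2  3   1 ]
[ 0  0   1 ]
[ 0  3  10 ]
Pivot entry (2,2) is zero but row 3 has 3 in column 2 -> naive elimination stops; a row interchange (e.g. R2 <-> R3) would be required here.

first zero-pivot column = 2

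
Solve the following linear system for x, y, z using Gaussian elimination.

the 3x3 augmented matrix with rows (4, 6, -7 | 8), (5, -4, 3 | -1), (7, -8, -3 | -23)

(1, 3, 2)

Forward elimination on [A|b]:
R2 <- R2 - (5/4)*R1:  [     0  -23/2   47/4    -11 ]
R3 <- R3 - (7/4)*R1:  [     0  -37/2   37/4    -37 ]
R3 <- R3 - (37/23)*R2:  [       0        0  -222/23  -444/23 ]
Row echelon form:
[ 4      6       -7  |        8 ]
[ 0  -23/2     47/4  |      -11 ]
[ 0      0  -222/23  |  -444/23 ]
Back-substitution:
z = (-444/23) / (-222/23) = 2
y = (-11 - (47/4)*(2)) / (-23/2) = 3
x = (8 - (6)*(3) - (-7)*(2)) / 4 = 1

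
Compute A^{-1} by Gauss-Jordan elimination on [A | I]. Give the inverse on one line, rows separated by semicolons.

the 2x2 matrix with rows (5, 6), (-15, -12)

Gauss-Jordan on [A | I]:
R1 <- (1/5)*R1:  [   1  6/5  |  1/5    0 ]
R2 <- R2 - (-15)*R1:  [ 0  6  |  3  1 ]
R2 <- (1/6)*R2:  [   0    1  |  1/2  1/6 ]
R1 <- R1 - (6/5)*R2:  [    1     0  |  -2/5  -1/5 ]
Right block of [I | A^{-1}] is the inverse:
[ -2/5  -1/5 ]
[  1/2   1/6 ]

inverse = [-2/5 -1/5; 1/2 1/6]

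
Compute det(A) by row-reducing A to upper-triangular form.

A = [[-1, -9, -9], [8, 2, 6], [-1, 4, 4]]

Forward elimination:
R2 <- R2 - (-8)*R1:  [   0  -70  -66 ]
R3 <- R3 - (1)*R1:  [  0  13  13 ]
R3 <- R3 - (-13/70)*R2:  [     0      0  26/35 ]
Upper-triangular form:
[ -1   -9     -9 ]
[  0  -70    -66 ]
[  0    0  26/35 ]
det(A) = (-1)^0 * (-1) * (-70) * (26/35) = 52  (0 row swaps -> sign +1)

det(A) = 52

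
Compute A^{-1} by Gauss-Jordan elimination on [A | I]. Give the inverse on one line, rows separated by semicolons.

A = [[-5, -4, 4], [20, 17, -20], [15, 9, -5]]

Gauss-Jordan on [A | I]:
R1 <- (1/-5)*R1:  [    1   4/5  -4/5  |  -1/5     0     0 ]
R2 <- R2 - (20)*R1:  [  0   1  -4  |   4   1   0 ]
R3 <- R3 - (15)*R1:  [  0  -3   7  |   3   0   1 ]
R1 <- R1 - (4/5)*R2:  [     1      0   12/5  |  -17/5   -4/5      0 ]
R3 <- R3 - (-3)*R2:  [  0   0  -5  |  15   3   1 ]
R3 <- (1/-5)*R3:  [    0     0     1  |    -3  -3/5  -1/5 ]
R1 <- R1 - (12/5)*R3:  [     1      0      0  |   19/5  16/25  12/25 ]
R2 <- R2 - (-4)*R3:  [    0     1     0  |    -8  -7/5  -4/5 ]
Right block of [I | A^{-1}] is the inverse:
[ 19/5  16/25  12/25 ]
[   -8   -7/5   -4/5 ]
[   -3   -3/5   -1/5 ]

inverse = [19/5 16/25 12/25; -8 -7/5 -4/5; -3 -3/5 -1/5]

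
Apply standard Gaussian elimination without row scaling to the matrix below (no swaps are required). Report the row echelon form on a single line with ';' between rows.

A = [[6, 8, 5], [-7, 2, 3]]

REF = [6 8 5; 0 34/3 53/6]

Forward elimination:
R2 <- R2 - (-7/6)*R1:  [    0  34/3  53/6 ]
Row echelon form:
[ 6     8     5 ]
[ 0  34/3  53/6 ]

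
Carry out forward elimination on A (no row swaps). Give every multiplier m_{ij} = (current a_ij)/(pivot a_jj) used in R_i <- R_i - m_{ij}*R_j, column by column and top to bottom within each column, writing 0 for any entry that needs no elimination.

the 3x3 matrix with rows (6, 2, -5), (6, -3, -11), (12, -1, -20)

Forward elimination:
R2 <- R2 - (1)*R1:  [  0  -5  -6 ]
R3 <- R3 - (2)*R1:  [   0   -5  -10 ]
R3 <- R3 - (1)*R2:  [  0   0  -4 ]
Multipliers (in order of application): m_{21} = 1, m_{31} = 2, m_{32} = 1

multipliers: 1, 2, 1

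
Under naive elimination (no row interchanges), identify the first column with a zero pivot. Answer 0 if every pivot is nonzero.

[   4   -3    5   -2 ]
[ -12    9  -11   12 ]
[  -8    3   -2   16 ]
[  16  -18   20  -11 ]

Naive forward elimination:
R2 <- R2 - (-3)*R1:  [ 0  0  4  6 ]
R3 <- R3 - (-2)*R1:  [  0  -3   8  12 ]
R4 <- R4 - (4)*R1:  [  0  -6   0  -3 ]
Matrix at this point:
[ 4  -3  5  -2 ]
[ 0   0  4   6 ]
[ 0  -3  8  12 ]
[ 0  -6  0  -3 ]
Pivot entry (2,2) is zero but row 3 has -3 in column 2 -> naive elimination stops; a row interchange (e.g. R2 <-> R3) would be required here.

first zero-pivot column = 2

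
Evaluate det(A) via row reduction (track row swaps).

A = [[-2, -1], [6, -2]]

Forward elimination:
R2 <- R2 - (-3)*R1:  [  0  -5 ]
Upper-triangular form:
[ -2  -1 ]
[  0  -5 ]
det(A) = (-1)^0 * (-2) * (-5) = 10  (0 row swaps -> sign +1)

det(A) = 10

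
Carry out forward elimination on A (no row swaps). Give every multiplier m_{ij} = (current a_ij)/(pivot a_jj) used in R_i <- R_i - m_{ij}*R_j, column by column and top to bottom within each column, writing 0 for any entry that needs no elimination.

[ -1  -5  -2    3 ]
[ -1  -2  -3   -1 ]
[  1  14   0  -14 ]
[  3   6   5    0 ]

multipliers: 1, -1, -3, 3, -3, -4

Forward elimination:
R2 <- R2 - (1)*R1:  [  0   3  -1  -4 ]
R3 <- R3 - (-1)*R1:  [   0    9   -2  -11 ]
R4 <- R4 - (-3)*R1:  [  0  -9  -1   9 ]
R3 <- R3 - (3)*R2:  [ 0  0  1  1 ]
R4 <- R4 - (-3)*R2:  [  0   0  -4  -3 ]
R4 <- R4 - (-4)*R3:  [ 0  0  0  1 ]
Multipliers (in order of application): m_{21} = 1, m_{31} = -1, m_{41} = -3, m_{32} = 3, m_{42} = -3, m_{43} = -4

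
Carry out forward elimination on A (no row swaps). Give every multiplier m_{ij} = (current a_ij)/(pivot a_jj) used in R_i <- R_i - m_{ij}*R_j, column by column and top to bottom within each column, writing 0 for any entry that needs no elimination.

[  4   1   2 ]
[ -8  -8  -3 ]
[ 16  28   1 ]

Forward elimination:
R2 <- R2 - (-2)*R1:  [  0  -6   1 ]
R3 <- R3 - (4)*R1:  [  0  24  -7 ]
R3 <- R3 - (-4)*R2:  [  0   0  -3 ]
Multipliers (in order of application): m_{21} = -2, m_{31} = 4, m_{32} = -4

multipliers: -2, 4, -4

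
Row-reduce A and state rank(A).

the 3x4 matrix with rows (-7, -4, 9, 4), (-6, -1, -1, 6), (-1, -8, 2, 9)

Row reduction:
R2 <- R2 - (6/7)*R1:  [     0   17/7  -61/7   18/7 ]
R3 <- R3 - (1/7)*R1:  [     0  -52/7    5/7   59/7 ]
R3 <- R3 - (-52/17)*R2:  [       0        0  -441/17   277/17 ]
Row echelon form:
[ -7    -4        9       4 ]
[  0  17/7    -61/7    18/7 ]
[  0     0  -441/17  277/17 ]
Nonzero rows / pivot columns: 3

rank(A) = 3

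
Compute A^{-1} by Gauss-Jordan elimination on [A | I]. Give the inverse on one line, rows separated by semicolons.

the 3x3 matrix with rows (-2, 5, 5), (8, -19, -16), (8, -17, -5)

Gauss-Jordan on [A | I]:
R1 <- (1/-2)*R1:  [    1  -5/2  -5/2  |  -1/2     0     0 ]
R2 <- R2 - (8)*R1:  [ 0  1  4  |  4  1  0 ]
R3 <- R3 - (8)*R1:  [  0   3  15  |   4   0   1 ]
R1 <- R1 - (-5/2)*R2:  [    1     0  15/2  |  19/2   5/2     0 ]
R3 <- R3 - (3)*R2:  [  0   0   3  |  -8  -3   1 ]
R3 <- (1/3)*R3:  [    0     0     1  |  -8/3    -1   1/3 ]
R1 <- R1 - (15/2)*R3:  [    1     0     0  |  59/2    10  -5/2 ]
R2 <- R2 - (4)*R3:  [    0     1     0  |  44/3     5  -4/3 ]
Right block of [I | A^{-1}] is the inverse:
[ 59/2  10  -5/2 ]
[ 44/3   5  -4/3 ]
[ -8/3  -1   1/3 ]

inverse = [59/2 10 -5/2; 44/3 5 -4/3; -8/3 -1 1/3]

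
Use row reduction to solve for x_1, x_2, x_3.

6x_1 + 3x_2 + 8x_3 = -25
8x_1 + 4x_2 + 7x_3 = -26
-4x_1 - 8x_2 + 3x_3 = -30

(-4, 5, -2)

Forward elimination on [A|b]:
R2 <- R2 - (4/3)*R1:  [     0      0  -11/3   22/3 ]
R3 <- R3 - (-2/3)*R1:  [      0      -6    25/3  -140/3 ]
R2 <-> R3   (pivot in column 2 was zero)
[ 6   3      8     -25 ]
[ 0  -6   25/3  -140/3 ]
[ 0   0  -11/3    22/3 ]
Row echelon form:
[ 6   3      8  |     -25 ]
[ 0  -6   25/3  |  -140/3 ]
[ 0   0  -11/3  |    22/3 ]
Back-substitution:
x_3 = (22/3) / (-11/3) = -2
x_2 = (-140/3 - (25/3)*(-2)) / -6 = 5
x_1 = (-25 - (3)*(5) - (8)*(-2)) / 6 = -4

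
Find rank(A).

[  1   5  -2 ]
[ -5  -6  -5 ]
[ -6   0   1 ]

rank(A) = 3

Row reduction:
R2 <- R2 - (-5)*R1:  [   0   19  -15 ]
R3 <- R3 - (-6)*R1:  [   0   30  -11 ]
R3 <- R3 - (30/19)*R2:  [      0       0  241/19 ]
Row echelon form:
[ 1   5      -2 ]
[ 0  19     -15 ]
[ 0   0  241/19 ]
Nonzero rows / pivot columns: 3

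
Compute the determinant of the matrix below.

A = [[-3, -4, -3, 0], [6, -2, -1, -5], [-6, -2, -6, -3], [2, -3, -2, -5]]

det(A) = 267

Forward elimination:
R2 <- R2 - (-2)*R1:  [   0  -10   -7   -5 ]
R3 <- R3 - (2)*R1:  [  0   6   0  -3 ]
R4 <- R4 - (-2/3)*R1:  [     0  -17/3     -4     -5 ]
R3 <- R3 - (-3/5)*R2:  [     0      0  -21/5     -6 ]
R4 <- R4 - (17/30)*R2:  [     0      0  -1/30  -13/6 ]
R4 <- R4 - (1/126)*R3:  [      0       0       0  -89/42 ]
Upper-triangular form:
[ -3   -4     -3       0 ]
[  0  -10     -7      -5 ]
[  0    0  -21/5      -6 ]
[  0    0      0  -89/42 ]
det(A) = (-1)^0 * (-3) * (-10) * (-21/5) * (-89/42) = 267  (0 row swaps -> sign +1)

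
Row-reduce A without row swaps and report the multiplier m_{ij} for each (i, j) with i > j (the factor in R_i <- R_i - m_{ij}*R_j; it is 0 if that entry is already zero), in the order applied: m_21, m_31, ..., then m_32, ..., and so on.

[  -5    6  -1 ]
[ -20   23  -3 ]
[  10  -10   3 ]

multipliers: 4, -2, -2

Forward elimination:
R2 <- R2 - (4)*R1:  [  0  -1   1 ]
R3 <- R3 - (-2)*R1:  [ 0  2  1 ]
R3 <- R3 - (-2)*R2:  [ 0  0  3 ]
Multipliers (in order of application): m_{21} = 4, m_{31} = -2, m_{32} = -2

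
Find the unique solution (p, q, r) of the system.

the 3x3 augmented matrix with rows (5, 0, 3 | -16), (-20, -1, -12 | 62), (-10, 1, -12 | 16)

Forward elimination on [A|b]:
R2 <- R2 - (-4)*R1:  [  0  -1   0  -2 ]
R3 <- R3 - (-2)*R1:  [   0    1   -6  -16 ]
R3 <- R3 - (-1)*R2:  [   0    0   -6  -18 ]
Row echelon form:
[ 5   0   3  |  -16 ]
[ 0  -1   0  |   -2 ]
[ 0   0  -6  |  -18 ]
Back-substitution:
r = (-18) / -6 = 3
q = (-2) / -1 = 2
p = (-16 - (3)*(3)) / 5 = -5

(-5, 2, 3)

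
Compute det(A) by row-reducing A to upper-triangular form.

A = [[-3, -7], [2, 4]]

det(A) = 2

Forward elimination:
R2 <- R2 - (-2/3)*R1:  [    0  -2/3 ]
Upper-triangular form:
[ -3    -7 ]
[  0  -2/3 ]
det(A) = (-1)^0 * (-3) * (-2/3) = 2  (0 row swaps -> sign +1)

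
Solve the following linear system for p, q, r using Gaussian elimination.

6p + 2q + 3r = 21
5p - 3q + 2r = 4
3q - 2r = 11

(3, 3, -1)

Forward elimination on [A|b]:
R2 <- R2 - (5/6)*R1:  [     0  -14/3   -1/2  -27/2 ]
R3 <- R3 - (-9/14)*R2:  [      0       0  -65/28   65/28 ]
Row echelon form:
[ 6      2       3  |     21 ]
[ 0  -14/3    -1/2  |  -27/2 ]
[ 0      0  -65/28  |  65/28 ]
Back-substitution:
r = (65/28) / (-65/28) = -1
q = (-27/2 - (-1/2)*(-1)) / (-14/3) = 3
p = (21 - (2)*(3) - (3)*(-1)) / 6 = 3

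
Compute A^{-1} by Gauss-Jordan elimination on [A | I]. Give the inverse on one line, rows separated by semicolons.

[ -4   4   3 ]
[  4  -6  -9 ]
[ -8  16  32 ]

inverse = [-3 -5 -9/8; -7/2 -13/2 -3/2; 1 2 1/2]

Gauss-Jordan on [A | I]:
R1 <- (1/-4)*R1:  [    1    -1  -3/4  |  -1/4     0     0 ]
R2 <- R2 - (4)*R1:  [  0  -2  -6  |   1   1   0 ]
R3 <- R3 - (-8)*R1:  [  0   8  26  |  -2   0   1 ]
R2 <- (1/-2)*R2:  [    0     1     3  |  -1/2  -1/2     0 ]
R1 <- R1 - (-1)*R2:  [    1     0   9/4  |  -3/4  -1/2     0 ]
R3 <- R3 - (8)*R2:  [ 0  0  2  |  2  4  1 ]
R3 <- (1/2)*R3:  [   0    0    1  |    1    2  1/2 ]
R1 <- R1 - (9/4)*R3:  [    1     0     0  |    -3    -5  -9/8 ]
R2 <- R2 - (3)*R3:  [     0      1      0  |   -7/2  -13/2   -3/2 ]
Right block of [I | A^{-1}] is the inverse:
[   -3     -5  -9/8 ]
[ -7/2  -13/2  -3/2 ]
[    1      2   1/2 ]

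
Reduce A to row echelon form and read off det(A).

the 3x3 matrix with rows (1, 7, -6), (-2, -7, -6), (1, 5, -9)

det(A) = -57

Forward elimination:
R2 <- R2 - (-2)*R1:  [   0    7  -18 ]
R3 <- R3 - (1)*R1:  [  0  -2  -3 ]
R3 <- R3 - (-2/7)*R2:  [     0      0  -57/7 ]
Upper-triangular form:
[ 1  7     -6 ]
[ 0  7    -18 ]
[ 0  0  -57/7 ]
det(A) = (-1)^0 * (1) * (7) * (-57/7) = -57  (0 row swaps -> sign +1)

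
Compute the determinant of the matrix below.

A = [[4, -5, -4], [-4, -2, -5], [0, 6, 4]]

det(A) = 104

Forward elimination:
R2 <- R2 - (-1)*R1:  [  0  -7  -9 ]
R3 <- R3 - (-6/7)*R2:  [     0      0  -26/7 ]
Upper-triangular form:
[ 4  -5     -4 ]
[ 0  -7     -9 ]
[ 0   0  -26/7 ]
det(A) = (-1)^0 * (4) * (-7) * (-26/7) = 104  (0 row swaps -> sign +1)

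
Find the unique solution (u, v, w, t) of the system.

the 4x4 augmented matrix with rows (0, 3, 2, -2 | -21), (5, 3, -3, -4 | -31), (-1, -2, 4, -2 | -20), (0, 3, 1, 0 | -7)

Forward elimination on [A|b]:
R1 <-> R2   (pivot in column 1 was zero)
[  5   3  -3  -4  -31 ]
[  0   3   2  -2  -21 ]
[ -1  -2   4  -2  -20 ]
[  0   3   1   0   -7 ]
R3 <- R3 - (-1/5)*R1:  [      0    -7/5    17/5   -14/5  -131/5 ]
R3 <- R3 - (-7/15)*R2:  [      0       0    13/3  -56/15     -36 ]
R4 <- R4 - (1)*R2:  [  0   0  -1   2  14 ]
R4 <- R4 - (-3/13)*R3:  [     0      0      0  74/65  74/13 ]
Row echelon form:
[ 5  3    -3      -4  |    -31 ]
[ 0  3     2      -2  |    -21 ]
[ 0  0  13/3  -56/15  |    -36 ]
[ 0  0     0   74/65  |  74/13 ]
Back-substitution:
t = (74/13) / (74/65) = 5
w = (-36 - (-56/15)*(5)) / (13/3) = -4
v = (-21 - (2)*(-4) - (-2)*(5)) / 3 = -1
u = (-31 - (3)*(-1) - (-3)*(-4) - (-4)*(5)) / 5 = -4

(-4, -1, -4, 5)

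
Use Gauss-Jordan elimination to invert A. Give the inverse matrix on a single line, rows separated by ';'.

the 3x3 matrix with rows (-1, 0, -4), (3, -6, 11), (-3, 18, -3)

inverse = [-5 -2 -2/3; -2/3 -1/4 -1/36; 1 1/2 1/6]

Gauss-Jordan on [A | I]:
R1 <- (1/-1)*R1:  [  1   0   4  |  -1   0   0 ]
R2 <- R2 - (3)*R1:  [  0  -6  -1  |   3   1   0 ]
R3 <- R3 - (-3)*R1:  [  0  18   9  |  -3   0   1 ]
R2 <- (1/-6)*R2:  [    0     1   1/6  |  -1/2  -1/6     0 ]
R3 <- R3 - (18)*R2:  [ 0  0  6  |  6  3  1 ]
R3 <- (1/6)*R3:  [   0    0    1  |    1  1/2  1/6 ]
R1 <- R1 - (4)*R3:  [    1     0     0  |    -5    -2  -2/3 ]
R2 <- R2 - (1/6)*R3:  [     0      1      0  |   -2/3   -1/4  -1/36 ]
Right block of [I | A^{-1}] is the inverse:
[   -5    -2   -2/3 ]
[ -2/3  -1/4  -1/36 ]
[    1   1/2    1/6 ]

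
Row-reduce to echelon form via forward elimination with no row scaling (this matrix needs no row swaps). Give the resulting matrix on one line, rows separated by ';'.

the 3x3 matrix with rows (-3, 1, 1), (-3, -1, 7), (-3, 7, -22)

REF = [-3 1 1; 0 -2 6; 0 0 -5]

Forward elimination:
R2 <- R2 - (1)*R1:  [  0  -2   6 ]
R3 <- R3 - (1)*R1:  [   0    6  -23 ]
R3 <- R3 - (-3)*R2:  [  0   0  -5 ]
Row echelon form:
[ -3   1   1 ]
[  0  -2   6 ]
[  0   0  -5 ]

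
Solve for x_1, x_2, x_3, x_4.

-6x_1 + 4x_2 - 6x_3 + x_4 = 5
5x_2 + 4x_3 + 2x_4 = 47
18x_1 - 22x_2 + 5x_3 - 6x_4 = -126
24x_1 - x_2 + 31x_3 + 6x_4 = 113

Forward elimination on [A|b]:
R3 <- R3 - (-3)*R1:  [    0   -10   -13    -3  -111 ]
R4 <- R4 - (-4)*R1:  [   0   15    7   10  133 ]
R3 <- R3 - (-2)*R2:  [   0    0   -5    1  -17 ]
R4 <- R4 - (3)*R2:  [  0   0  -5   4  -8 ]
R4 <- R4 - (1)*R3:  [ 0  0  0  3  9 ]
Row echelon form:
[ -6  4  -6  1  |    5 ]
[  0  5   4  2  |   47 ]
[  0  0  -5  1  |  -17 ]
[  0  0   0  3  |    9 ]
Back-substitution:
x_4 = (9) / 3 = 3
x_3 = (-17 - (1)*(3)) / -5 = 4
x_2 = (47 - (4)*(4) - (2)*(3)) / 5 = 5
x_1 = (5 - (4)*(5) - (-6)*(4) - (1)*(3)) / -6 = -1

(-1, 5, 4, 3)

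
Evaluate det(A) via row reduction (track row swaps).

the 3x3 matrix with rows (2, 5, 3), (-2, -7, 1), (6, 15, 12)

Forward elimination:
R2 <- R2 - (-1)*R1:  [  0  -2   4 ]
R3 <- R3 - (3)*R1:  [ 0  0  3 ]
Upper-triangular form:
[ 2   5  3 ]
[ 0  -2  4 ]
[ 0   0  3 ]
det(A) = (-1)^0 * (2) * (-2) * (3) = -12  (0 row swaps -> sign +1)

det(A) = -12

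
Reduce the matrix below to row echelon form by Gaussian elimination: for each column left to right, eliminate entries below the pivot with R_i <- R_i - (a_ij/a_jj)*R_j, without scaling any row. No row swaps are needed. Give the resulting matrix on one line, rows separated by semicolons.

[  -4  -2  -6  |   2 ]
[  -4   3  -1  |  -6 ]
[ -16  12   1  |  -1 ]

Forward elimination:
R2 <- R2 - (1)*R1:  [  0   5   5  -8 ]
R3 <- R3 - (4)*R1:  [  0  20  25  -9 ]
R3 <- R3 - (4)*R2:  [  0   0   5  23 ]
Row echelon form:
[ -4  -2  -6  |   2 ]
[  0   5   5  |  -8 ]
[  0   0   5  |  23 ]

REF = [-4 -2 -6 2; 0 5 5 -8; 0 0 5 23]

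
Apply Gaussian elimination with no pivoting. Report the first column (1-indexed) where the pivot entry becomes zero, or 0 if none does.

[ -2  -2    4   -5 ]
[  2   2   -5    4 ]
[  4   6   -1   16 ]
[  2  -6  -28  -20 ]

Naive forward elimination:
R2 <- R2 - (-1)*R1:  [  0   0  -1  -1 ]
R3 <- R3 - (-2)*R1:  [ 0  2  7  6 ]
R4 <- R4 - (-1)*R1:  [   0   -8  -24  -25 ]
Matrix at this point:
[ -2  -2    4   -5 ]
[  0   0   -1   -1 ]
[  0   2    7    6 ]
[  0  -8  -24  -25 ]
Pivot entry (2,2) is zero but row 3 has 2 in column 2 -> naive elimination stops; a row interchange (e.g. R2 <-> R3) would be required here.

first zero-pivot column = 2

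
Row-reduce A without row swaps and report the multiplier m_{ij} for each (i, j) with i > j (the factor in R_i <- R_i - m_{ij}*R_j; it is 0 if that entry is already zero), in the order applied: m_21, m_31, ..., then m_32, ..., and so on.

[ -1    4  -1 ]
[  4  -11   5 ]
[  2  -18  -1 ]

Forward elimination:
R2 <- R2 - (-4)*R1:  [ 0  5  1 ]
R3 <- R3 - (-2)*R1:  [   0  -10   -3 ]
R3 <- R3 - (-2)*R2:  [  0   0  -1 ]
Multipliers (in order of application): m_{21} = -4, m_{31} = -2, m_{32} = -2

multipliers: -4, -2, -2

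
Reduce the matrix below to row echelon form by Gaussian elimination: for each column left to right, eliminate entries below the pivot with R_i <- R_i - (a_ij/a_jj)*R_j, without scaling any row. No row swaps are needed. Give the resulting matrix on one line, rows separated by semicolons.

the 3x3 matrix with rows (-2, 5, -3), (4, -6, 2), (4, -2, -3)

Forward elimination:
R2 <- R2 - (-2)*R1:  [  0   4  -4 ]
R3 <- R3 - (-2)*R1:  [  0   8  -9 ]
R3 <- R3 - (2)*R2:  [  0   0  -1 ]
Row echelon form:
[ -2  5  -3 ]
[  0  4  -4 ]
[  0  0  -1 ]

REF = [-2 5 -3; 0 4 -4; 0 0 -1]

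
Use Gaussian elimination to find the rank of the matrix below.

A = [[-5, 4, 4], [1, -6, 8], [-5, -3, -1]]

rank(A) = 3

Row reduction:
R2 <- R2 - (-1/5)*R1:  [     0  -26/5   44/5 ]
R3 <- R3 - (1)*R1:  [  0  -7  -5 ]
R3 <- R3 - (35/26)*R2:  [       0        0  -219/13 ]
Row echelon form:
[ -5      4        4 ]
[  0  -26/5     44/5 ]
[  0      0  -219/13 ]
Nonzero rows / pivot columns: 3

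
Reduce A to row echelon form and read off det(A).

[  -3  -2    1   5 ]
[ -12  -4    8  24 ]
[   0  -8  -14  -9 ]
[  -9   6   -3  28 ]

det(A) = 288

Forward elimination:
R2 <- R2 - (4)*R1:  [ 0  4  4  4 ]
R4 <- R4 - (3)*R1:  [  0  12  -6  13 ]
R3 <- R3 - (-2)*R2:  [  0   0  -6  -1 ]
R4 <- R4 - (3)*R2:  [   0    0  -18    1 ]
R4 <- R4 - (3)*R3:  [ 0  0  0  4 ]
Upper-triangular form:
[ -3  -2   1   5 ]
[  0   4   4   4 ]
[  0   0  -6  -1 ]
[  0   0   0   4 ]
det(A) = (-1)^0 * (-3) * (4) * (-6) * (4) = 288  (0 row swaps -> sign +1)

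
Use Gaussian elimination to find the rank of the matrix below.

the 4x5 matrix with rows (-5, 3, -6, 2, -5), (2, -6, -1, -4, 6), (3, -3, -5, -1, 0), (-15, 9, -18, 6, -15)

Row reduction:
R2 <- R2 - (-2/5)*R1:  [     0  -24/5  -17/5  -16/5      4 ]
R3 <- R3 - (-3/5)*R1:  [     0   -6/5  -43/5    1/5     -3 ]
R4 <- R4 - (3)*R1:  [ 0  0  0  0  0 ]
R3 <- R3 - (1/4)*R2:  [     0      0  -31/4      1     -4 ]
Row echelon form:
[ -5      3     -6      2  -5 ]
[  0  -24/5  -17/5  -16/5   4 ]
[  0      0  -31/4      1  -4 ]
[  0      0      0      0   0 ]
Nonzero rows / pivot columns: 3

rank(A) = 3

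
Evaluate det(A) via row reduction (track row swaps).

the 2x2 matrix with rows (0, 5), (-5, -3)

Forward elimination:
R1 <-> R2   (pivot in column 1 was zero)
[ -5  -3 ]
[  0   5 ]
Upper-triangular form:
[ -5  -3 ]
[  0   5 ]
det(A) = (-1)^1 * (-5) * (5) = 25  (1 row swap -> sign -1)

det(A) = 25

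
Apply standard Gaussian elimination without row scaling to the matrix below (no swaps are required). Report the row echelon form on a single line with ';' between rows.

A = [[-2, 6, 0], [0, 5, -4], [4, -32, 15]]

Forward elimination:
R3 <- R3 - (-2)*R1:  [   0  -20   15 ]
R3 <- R3 - (-4)*R2:  [  0   0  -1 ]
Row echelon form:
[ -2  6   0 ]
[  0  5  -4 ]
[  0  0  -1 ]

REF = [-2 6 0; 0 5 -4; 0 0 -1]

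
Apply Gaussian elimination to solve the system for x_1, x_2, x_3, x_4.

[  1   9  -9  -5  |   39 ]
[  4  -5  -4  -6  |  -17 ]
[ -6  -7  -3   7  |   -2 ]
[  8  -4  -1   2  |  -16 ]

(-1, 3, -2, 1)

Forward elimination on [A|b]:
R2 <- R2 - (4)*R1:  [    0   -41    32    14  -173 ]
R3 <- R3 - (-6)*R1:  [   0   47  -57  -23  232 ]
R4 <- R4 - (8)*R1:  [    0   -76    71    42  -328 ]
R3 <- R3 - (-47/41)*R2:  [       0        0  -833/41  -285/41  1381/41 ]
R4 <- R4 - (76/41)*R2:  [       0        0   479/41   658/41  -300/41 ]
R4 <- R4 - (-479/833)*R3:  [         0          0          0  10039/833  10039/833 ]
Row echelon form:
[ 1    9       -9         -5  |         39 ]
[ 0  -41       32         14  |       -173 ]
[ 0    0  -833/41    -285/41  |    1381/41 ]
[ 0    0        0  10039/833  |  10039/833 ]
Back-substitution:
x_4 = (10039/833) / (10039/833) = 1
x_3 = (1381/41 - (-285/41)*(1)) / (-833/41) = -2
x_2 = (-173 - (32)*(-2) - (14)*(1)) / -41 = 3
x_1 = (39 - (9)*(3) - (-9)*(-2) - (-5)*(1)) / 1 = -1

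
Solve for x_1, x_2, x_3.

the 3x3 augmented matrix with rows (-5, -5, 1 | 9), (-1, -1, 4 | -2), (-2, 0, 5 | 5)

(-5, 3, -1)

Forward elimination on [A|b]:
R2 <- R2 - (1/5)*R1:  [     0      0   19/5  -19/5 ]
R3 <- R3 - (2/5)*R1:  [    0     2  23/5   7/5 ]
R2 <-> R3   (pivot in column 2 was zero)
[ -5  -5     1      9 ]
[  0   2  23/5    7/5 ]
[  0   0  19/5  -19/5 ]
Row echelon form:
[ -5  -5     1  |      9 ]
[  0   2  23/5  |    7/5 ]
[  0   0  19/5  |  -19/5 ]
Back-substitution:
x_3 = (-19/5) / (19/5) = -1
x_2 = (7/5 - (23/5)*(-1)) / 2 = 3
x_1 = (9 - (-5)*(3) - (1)*(-1)) / -5 = -5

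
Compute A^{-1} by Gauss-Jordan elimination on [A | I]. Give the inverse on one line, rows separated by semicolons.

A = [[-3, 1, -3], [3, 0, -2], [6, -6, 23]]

Gauss-Jordan on [A | I]:
R1 <- (1/-3)*R1:  [    1  -1/3     1  |  -1/3     0     0 ]
R2 <- R2 - (3)*R1:  [  0   1  -5  |   1   1   0 ]
R3 <- R3 - (6)*R1:  [  0  -4  17  |   2   0   1 ]
R1 <- R1 - (-1/3)*R2:  [    1     0  -2/3  |     0   1/3     0 ]
R3 <- R3 - (-4)*R2:  [  0   0  -3  |   6   4   1 ]
R3 <- (1/-3)*R3:  [    0     0     1  |    -2  -4/3  -1/3 ]
R1 <- R1 - (-2/3)*R3:  [    1     0     0  |  -4/3  -5/9  -2/9 ]
R2 <- R2 - (-5)*R3:  [     0      1      0  |     -9  -17/3   -5/3 ]
Right block of [I | A^{-1}] is the inverse:
[ -4/3   -5/9  -2/9 ]
[   -9  -17/3  -5/3 ]
[   -2   -4/3  -1/3 ]

inverse = [-4/3 -5/9 -2/9; -9 -17/3 -5/3; -2 -4/3 -1/3]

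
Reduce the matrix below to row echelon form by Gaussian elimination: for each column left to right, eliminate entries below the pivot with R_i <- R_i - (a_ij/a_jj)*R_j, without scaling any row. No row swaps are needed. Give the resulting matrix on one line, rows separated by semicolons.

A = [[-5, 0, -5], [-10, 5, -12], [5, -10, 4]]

REF = [-5 0 -5; 0 5 -2; 0 0 -5]

Forward elimination:
R2 <- R2 - (2)*R1:  [  0   5  -2 ]
R3 <- R3 - (-1)*R1:  [   0  -10   -1 ]
R3 <- R3 - (-2)*R2:  [  0   0  -5 ]
Row echelon form:
[ -5  0  -5 ]
[  0  5  -2 ]
[  0  0  -5 ]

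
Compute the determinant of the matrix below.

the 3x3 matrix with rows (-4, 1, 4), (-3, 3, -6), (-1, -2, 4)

det(A) = 54

Forward elimination:
R2 <- R2 - (3/4)*R1:  [   0  9/4   -9 ]
R3 <- R3 - (1/4)*R1:  [    0  -9/4     3 ]
R3 <- R3 - (-1)*R2:  [  0   0  -6 ]
Upper-triangular form:
[ -4    1   4 ]
[  0  9/4  -9 ]
[  0    0  -6 ]
det(A) = (-1)^0 * (-4) * (9/4) * (-6) = 54  (0 row swaps -> sign +1)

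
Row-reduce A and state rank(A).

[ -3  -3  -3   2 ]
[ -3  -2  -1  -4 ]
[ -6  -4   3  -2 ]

Row reduction:
R2 <- R2 - (1)*R1:  [  0   1   2  -6 ]
R3 <- R3 - (2)*R1:  [  0   2   9  -6 ]
R3 <- R3 - (2)*R2:  [ 0  0  5  6 ]
Row echelon form:
[ -3  -3  -3   2 ]
[  0   1   2  -6 ]
[  0   0   5   6 ]
Nonzero rows / pivot columns: 3

rank(A) = 3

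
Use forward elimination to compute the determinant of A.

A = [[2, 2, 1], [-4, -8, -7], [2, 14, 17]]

Forward elimination:
R2 <- R2 - (-2)*R1:  [  0  -4  -5 ]
R3 <- R3 - (1)*R1:  [  0  12  16 ]
R3 <- R3 - (-3)*R2:  [ 0  0  1 ]
Upper-triangular form:
[ 2   2   1 ]
[ 0  -4  -5 ]
[ 0   0   1 ]
det(A) = (-1)^0 * (2) * (-4) * (1) = -8  (0 row swaps -> sign +1)

det(A) = -8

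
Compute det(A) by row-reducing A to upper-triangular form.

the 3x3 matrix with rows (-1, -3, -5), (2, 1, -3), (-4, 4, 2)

det(A) = -98

Forward elimination:
R2 <- R2 - (-2)*R1:  [   0   -5  -13 ]
R3 <- R3 - (4)*R1:  [  0  16  22 ]
R3 <- R3 - (-16/5)*R2:  [     0      0  -98/5 ]
Upper-triangular form:
[ -1  -3     -5 ]
[  0  -5    -13 ]
[  0   0  -98/5 ]
det(A) = (-1)^0 * (-1) * (-5) * (-98/5) = -98  (0 row swaps -> sign +1)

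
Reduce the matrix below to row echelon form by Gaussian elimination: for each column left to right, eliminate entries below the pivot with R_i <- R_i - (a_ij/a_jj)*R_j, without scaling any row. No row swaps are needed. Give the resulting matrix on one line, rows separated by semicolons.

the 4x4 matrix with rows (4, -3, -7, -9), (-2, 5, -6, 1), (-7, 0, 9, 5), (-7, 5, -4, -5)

REF = [4 -3 -7 -9; 0 7/2 -19/2 -7/2; 0 0 -35/2 -16; 0 0 0 -1353/245]

Forward elimination:
R2 <- R2 - (-1/2)*R1:  [     0    7/2  -19/2   -7/2 ]
R3 <- R3 - (-7/4)*R1:  [     0  -21/4  -13/4  -43/4 ]
R4 <- R4 - (-7/4)*R1:  [     0   -1/4  -65/4  -83/4 ]
R3 <- R3 - (-3/2)*R2:  [     0      0  -35/2    -16 ]
R4 <- R4 - (-1/14)*R2:  [       0        0  -237/14      -21 ]
R4 <- R4 - (237/245)*R3:  [         0          0          0  -1353/245 ]
Row echelon form:
[ 4   -3     -7         -9 ]
[ 0  7/2  -19/2       -7/2 ]
[ 0    0  -35/2        -16 ]
[ 0    0      0  -1353/245 ]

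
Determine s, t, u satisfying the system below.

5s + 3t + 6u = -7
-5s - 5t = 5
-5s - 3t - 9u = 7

(-2, 1, 0)

Forward elimination on [A|b]:
R2 <- R2 - (-1)*R1:  [  0  -2   6  -2 ]
R3 <- R3 - (-1)*R1:  [  0   0  -3   0 ]
Row echelon form:
[ 5   3   6  |  -7 ]
[ 0  -2   6  |  -2 ]
[ 0   0  -3  |   0 ]
Back-substitution:
u = (0) / -3 = 0
t = (-2 - (6)*(0)) / -2 = 1
s = (-7 - (3)*(1) - (6)*(0)) / 5 = -2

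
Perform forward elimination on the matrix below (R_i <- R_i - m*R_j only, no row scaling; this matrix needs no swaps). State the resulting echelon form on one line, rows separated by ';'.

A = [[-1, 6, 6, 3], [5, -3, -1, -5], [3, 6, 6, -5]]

REF = [-1 6 6 3; 0 27 29 10; 0 0 -16/9 -44/9]

Forward elimination:
R2 <- R2 - (-5)*R1:  [  0  27  29  10 ]
R3 <- R3 - (-3)*R1:  [  0  24  24   4 ]
R3 <- R3 - (8/9)*R2:  [     0      0  -16/9  -44/9 ]
Row echelon form:
[ -1   6      6      3 ]
[  0  27     29     10 ]
[  0   0  -16/9  -44/9 ]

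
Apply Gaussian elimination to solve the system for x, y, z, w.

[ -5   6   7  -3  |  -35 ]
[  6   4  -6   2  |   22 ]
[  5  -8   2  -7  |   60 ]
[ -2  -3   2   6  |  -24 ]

(5, -2, -1, -3)

Forward elimination on [A|b]:
R2 <- R2 - (-6/5)*R1:  [    0  56/5  12/5  -8/5   -20 ]
R3 <- R3 - (-1)*R1:  [   0   -2    9  -10   25 ]
R4 <- R4 - (2/5)*R1:  [     0  -27/5   -4/5   36/5    -10 ]
R3 <- R3 - (-5/28)*R2:  [     0      0   66/7  -72/7  150/7 ]
R4 <- R4 - (-27/56)*R2:  [       0        0     5/14     45/7  -275/14 ]
R4 <- R4 - (5/132)*R3:  [       0        0        0    75/11  -225/11 ]
Row echelon form:
[ -5     6     7     -3  |      -35 ]
[  0  56/5  12/5   -8/5  |      -20 ]
[  0     0  66/7  -72/7  |    150/7 ]
[  0     0     0  75/11  |  -225/11 ]
Back-substitution:
w = (-225/11) / (75/11) = -3
z = (150/7 - (-72/7)*(-3)) / (66/7) = -1
y = (-20 - (12/5)*(-1) - (-8/5)*(-3)) / (56/5) = -2
x = (-35 - (6)*(-2) - (7)*(-1) - (-3)*(-3)) / -5 = 5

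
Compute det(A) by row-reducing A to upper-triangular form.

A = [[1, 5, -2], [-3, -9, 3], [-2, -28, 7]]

Forward elimination:
R2 <- R2 - (-3)*R1:  [  0   6  -3 ]
R3 <- R3 - (-2)*R1:  [   0  -18    3 ]
R3 <- R3 - (-3)*R2:  [  0   0  -6 ]
Upper-triangular form:
[ 1  5  -2 ]
[ 0  6  -3 ]
[ 0  0  -6 ]
det(A) = (-1)^0 * (1) * (6) * (-6) = -36  (0 row swaps -> sign +1)

det(A) = -36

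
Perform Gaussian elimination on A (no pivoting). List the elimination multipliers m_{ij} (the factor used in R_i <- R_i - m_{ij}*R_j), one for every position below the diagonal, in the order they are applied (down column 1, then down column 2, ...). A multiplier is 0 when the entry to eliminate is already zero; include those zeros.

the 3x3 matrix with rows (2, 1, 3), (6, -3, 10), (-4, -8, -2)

Forward elimination:
R2 <- R2 - (3)*R1:  [  0  -6   1 ]
R3 <- R3 - (-2)*R1:  [  0  -6   4 ]
R3 <- R3 - (1)*R2:  [ 0  0  3 ]
Multipliers (in order of application): m_{21} = 3, m_{31} = -2, m_{32} = 1

multipliers: 3, -2, 1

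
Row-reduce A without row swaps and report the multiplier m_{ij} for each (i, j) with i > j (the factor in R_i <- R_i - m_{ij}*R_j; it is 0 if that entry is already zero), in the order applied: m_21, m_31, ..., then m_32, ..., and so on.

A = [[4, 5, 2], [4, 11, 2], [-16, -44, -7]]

multipliers: 1, -4, -4

Forward elimination:
R2 <- R2 - (1)*R1:  [ 0  6  0 ]
R3 <- R3 - (-4)*R1:  [   0  -24    1 ]
R3 <- R3 - (-4)*R2:  [ 0  0  1 ]
Multipliers (in order of application): m_{21} = 1, m_{31} = -4, m_{32} = -4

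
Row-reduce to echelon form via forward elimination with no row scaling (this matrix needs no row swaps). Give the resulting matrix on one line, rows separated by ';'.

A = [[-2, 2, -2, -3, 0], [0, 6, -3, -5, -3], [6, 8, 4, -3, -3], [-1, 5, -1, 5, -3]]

REF = [-2 2 -2 -3 0; 0 6 -3 -5 -3; 0 0 5 -1/3 4; 0 0 0 299/30 -13/5]

Forward elimination:
R3 <- R3 - (-3)*R1:  [   0   14   -2  -12   -3 ]
R4 <- R4 - (1/2)*R1:  [    0     4     0  13/2    -3 ]
R3 <- R3 - (7/3)*R2:  [    0     0     5  -1/3     4 ]
R4 <- R4 - (2/3)*R2:  [    0     0     2  59/6    -1 ]
R4 <- R4 - (2/5)*R3:  [      0       0       0  299/30   -13/5 ]
Row echelon form:
[ -2  2  -2      -3      0 ]
[  0  6  -3      -5     -3 ]
[  0  0   5    -1/3      4 ]
[  0  0   0  299/30  -13/5 ]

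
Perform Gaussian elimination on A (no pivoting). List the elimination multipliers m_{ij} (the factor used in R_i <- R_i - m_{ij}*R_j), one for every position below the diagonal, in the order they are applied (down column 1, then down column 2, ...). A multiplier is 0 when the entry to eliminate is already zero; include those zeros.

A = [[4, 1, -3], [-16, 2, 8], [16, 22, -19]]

Forward elimination:
R2 <- R2 - (-4)*R1:  [  0   6  -4 ]
R3 <- R3 - (4)*R1:  [  0  18  -7 ]
R3 <- R3 - (3)*R2:  [ 0  0  5 ]
Multipliers (in order of application): m_{21} = -4, m_{31} = 4, m_{32} = 3

multipliers: -4, 4, 3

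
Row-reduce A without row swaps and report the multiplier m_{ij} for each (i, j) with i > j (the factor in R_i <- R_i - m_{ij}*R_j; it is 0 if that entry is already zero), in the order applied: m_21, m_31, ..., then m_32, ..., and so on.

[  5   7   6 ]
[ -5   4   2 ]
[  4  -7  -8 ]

multipliers: -1, 4/5, -63/55

Forward elimination:
R2 <- R2 - (-1)*R1:  [  0  11   8 ]
R3 <- R3 - (4/5)*R1:  [     0  -63/5  -64/5 ]
R3 <- R3 - (-63/55)*R2:  [      0       0  -40/11 ]
Multipliers (in order of application): m_{21} = -1, m_{31} = 4/5, m_{32} = -63/55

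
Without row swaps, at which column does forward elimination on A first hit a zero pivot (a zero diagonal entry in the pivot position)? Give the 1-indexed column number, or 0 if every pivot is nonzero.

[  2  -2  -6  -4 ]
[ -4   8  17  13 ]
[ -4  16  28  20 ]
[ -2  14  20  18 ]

Naive forward elimination:
R2 <- R2 - (-2)*R1:  [ 0  4  5  5 ]
R3 <- R3 - (-2)*R1:  [  0  12  16  12 ]
R4 <- R4 - (-1)*R1:  [  0  12  14  14 ]
R3 <- R3 - (3)*R2:  [  0   0   1  -3 ]
R4 <- R4 - (3)*R2:  [  0   0  -1  -1 ]
R4 <- R4 - (-1)*R3:  [  0   0   0  -4 ]
All pivots nonzero; naive elimination completes without hitting a zero pivot.

first zero-pivot column = 0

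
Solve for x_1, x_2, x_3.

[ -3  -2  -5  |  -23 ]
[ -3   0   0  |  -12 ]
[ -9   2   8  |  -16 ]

Forward elimination on [A|b]:
R2 <- R2 - (1)*R1:  [  0   2   5  11 ]
R3 <- R3 - (3)*R1:  [  0   8  23  53 ]
R3 <- R3 - (4)*R2:  [ 0  0  3  9 ]
Row echelon form:
[ -3  -2  -5  |  -23 ]
[  0   2   5  |   11 ]
[  0   0   3  |    9 ]
Back-substitution:
x_3 = (9) / 3 = 3
x_2 = (11 - (5)*(3)) / 2 = -2
x_1 = (-23 - (-2)*(-2) - (-5)*(3)) / -3 = 4

(4, -2, 3)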